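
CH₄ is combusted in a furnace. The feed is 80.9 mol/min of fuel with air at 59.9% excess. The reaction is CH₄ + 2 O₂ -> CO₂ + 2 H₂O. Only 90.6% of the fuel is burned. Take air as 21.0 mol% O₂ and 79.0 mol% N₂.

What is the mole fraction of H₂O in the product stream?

Stoichiometric O₂ = 2 × 80.9 = 161.8 mol/min; O₂ fed = 161.8 × 1.599 = 258.7 mol/min.
N₂ fed = 258.7 × 79/21 = 973.3 mol/min.
Fuel reacted = 0.906 × 80.9 → ξ = 73.3 mol/min.
Outlet (n = n₀ + ν ξ):
  CH₄: 80.9 − 1(73.3) = 7.605
  O₂: 258.7 − 2(73.3) = 112.1
  N₂: 973.3 (inert)
  CO₂: 0 + 1(73.3) = 73.3
  H₂O: 0 + 2(73.3) = 146.6
Total out = 1313 mol/min; y_H₂O = 146.6 / 1313 = 0.1117.

0.112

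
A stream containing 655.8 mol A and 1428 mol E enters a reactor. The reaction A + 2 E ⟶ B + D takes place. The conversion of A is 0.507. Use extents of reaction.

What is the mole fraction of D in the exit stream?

0.19

A reacted = 0.507 × 655.8 = 332.5 mol; ν_A = −1, so ξ = 332.5/1 = 332.5 mol.
Outlet amounts (n = n₀ + ν ξ):
  A: 655.8 − 1(332.5) = 323.3
  E: 1428 − 2(332.5) = 763
  B: 0 + 1(332.5) = 332.5
  D: 0 + 1(332.5) = 332.5
Total out = 1751 mol; y_D = 332.5 / 1751 = 0.1899.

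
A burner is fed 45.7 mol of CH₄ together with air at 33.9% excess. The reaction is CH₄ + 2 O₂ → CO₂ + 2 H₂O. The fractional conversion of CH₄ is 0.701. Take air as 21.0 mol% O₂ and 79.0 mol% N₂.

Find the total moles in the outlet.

628 mol

Stoichiometric O₂ = 2 × 45.7 = 91.4 mol; O₂ fed = 91.4 × 1.339 = 122.4 mol.
N₂ fed = 122.4 × 79/21 = 460.4 mol.
Fuel reacted = 0.701 × 45.7 → ξ = 32.04 mol.
Outlet (n = n₀ + ν ξ):
  CH₄: 45.7 − 1(32.04) = 13.66
  O₂: 122.4 − 2(32.04) = 58.31
  N₂: 460.4 (inert)
  CO₂: 0 + 1(32.04) = 32.04
  H₂O: 0 + 2(32.04) = 64.07
Total out = 13.66 + 58.31 + 460.4 + 32.04 + 64.07 = 628.5 mol.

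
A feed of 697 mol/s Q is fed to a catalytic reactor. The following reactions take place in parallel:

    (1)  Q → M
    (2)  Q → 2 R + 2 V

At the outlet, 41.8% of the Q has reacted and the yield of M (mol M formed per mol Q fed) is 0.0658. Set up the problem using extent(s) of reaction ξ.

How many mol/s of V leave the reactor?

Yield of M: 1ξ₁ / 697 = 0.0658 → ξ₁ = 45.86 mol/s.
Conversion of Q: 1ξ₁ + 1ξ₂ = 0.418 × 697 = 291.3 → ξ₂ = 245.5 mol/s.
Outlet amounts (n = n₀ + Σ ν·ξ):
  Q: 697 − 1(45.86) − 1(245.5) = 405.7
  M: 0 + 1(45.86) = 45.86
  R: 0 + 2(245.5) = 491
  V: 0 + 2(245.5) = 491

491 mol/s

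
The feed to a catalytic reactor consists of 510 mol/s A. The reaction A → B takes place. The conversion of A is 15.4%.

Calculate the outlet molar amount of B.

78.5 mol/s

A reacted = 0.154 × 510 = 78.54 mol/s; ν_A = −1, so ξ = 78.54/1 = 78.54 mol/s.
Outlet amounts (n = n₀ + ν ξ):
  A: 510 − 1(78.54) = 431.5
  B: 0 + 1(78.54) = 78.54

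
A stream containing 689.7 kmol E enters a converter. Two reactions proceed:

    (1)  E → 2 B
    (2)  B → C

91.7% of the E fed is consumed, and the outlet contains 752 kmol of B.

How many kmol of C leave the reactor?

Conversion of E: E consumed = 1ξ₁ = 0.917 × 689.7 → ξ₁ = 632.5 kmol.
B balance: n_B = 0 + 2ξ₁ − 1ξ₂ = 752 → ξ₂ = (2·632.5 − 752)/1 = 512.9 kmol.
Outlet amounts (n = n₀ + Σ ν·ξ):
  E: 689.7 − 1(632.5) = 57.25
  B: 0 + 2(632.5) − 1(512.9) = 752
  C: 0 + 1(512.9) = 512.9

513 kmol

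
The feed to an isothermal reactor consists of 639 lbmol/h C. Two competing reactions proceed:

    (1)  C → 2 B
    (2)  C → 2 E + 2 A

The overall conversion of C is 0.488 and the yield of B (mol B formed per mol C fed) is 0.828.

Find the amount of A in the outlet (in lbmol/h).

Yield of B: 2ξ₁ / 639 = 0.828 → ξ₁ = 264.5 lbmol/h.
Conversion of C: 1ξ₁ + 1ξ₂ = 0.488 × 639 = 311.8 → ξ₂ = 47.29 lbmol/h.
Outlet amounts (n = n₀ + Σ ν·ξ):
  C: 639 − 1(264.5) − 1(47.29) = 327.2
  B: 0 + 2(264.5) = 529.1
  E: 0 + 2(47.29) = 94.57
  A: 0 + 2(47.29) = 94.57

94.6 lbmol/h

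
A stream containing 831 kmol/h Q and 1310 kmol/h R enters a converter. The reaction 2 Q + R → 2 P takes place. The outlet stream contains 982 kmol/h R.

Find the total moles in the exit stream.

1810 kmol/h

For R: n = n₀ − 1ξ → 982 = 1310 − 1ξ, giving ξ = 328 kmol/h.
Outlet amounts (n = n₀ + ν ξ):
  Q: 831 − 2(328) = 175
  R: 1310 − 1(328) = 982
  P: 0 + 2(328) = 656
Total out = 175 + 982 + 656 = 1813 kmol/h.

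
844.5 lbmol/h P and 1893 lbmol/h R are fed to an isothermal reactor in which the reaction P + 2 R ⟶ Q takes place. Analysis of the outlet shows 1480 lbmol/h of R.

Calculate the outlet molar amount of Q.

206 lbmol/h

For R: n = n₀ − 2ξ → 1480 = 1893 − 2ξ, giving ξ = 206.5 lbmol/h.
Outlet amounts (n = n₀ + ν ξ):
  P: 844.5 − 1(206.5) = 638
  R: 1893 − 2(206.5) = 1480
  Q: 0 + 1(206.5) = 206.5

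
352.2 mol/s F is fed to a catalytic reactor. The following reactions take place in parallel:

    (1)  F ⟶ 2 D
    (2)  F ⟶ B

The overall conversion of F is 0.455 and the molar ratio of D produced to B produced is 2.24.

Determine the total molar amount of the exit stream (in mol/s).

437 mol/s

Conversion of F: F consumed = 0.455 × 352.2 = 160.3 mol/s = 1ξ₁ + 1ξ₂.
Selectivity: 2ξ₁ / (1ξ₂) = 2.24 → ξ₁ = 1.12 ξ₂.
Substitute: (1·1.12 + 1) ξ₂ = 160.3 → ξ₂ = 75.59 mol/s, ξ₁ = 84.66 mol/s.
Outlet amounts (n = n₀ + Σ ν·ξ):
  F: 352.2 − 1(84.66) − 1(75.59) = 191.9
  D: 0 + 2(84.66) = 169.3
  B: 0 + 1(75.59) = 75.59
Total out = 191.9 + 169.3 + 75.59 = 436.9 mol/s.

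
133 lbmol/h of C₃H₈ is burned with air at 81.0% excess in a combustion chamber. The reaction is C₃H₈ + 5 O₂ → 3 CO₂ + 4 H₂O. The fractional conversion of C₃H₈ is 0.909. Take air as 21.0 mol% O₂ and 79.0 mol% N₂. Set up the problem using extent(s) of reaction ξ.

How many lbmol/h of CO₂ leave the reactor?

363 lbmol/h

Stoichiometric O₂ = 5 × 133 = 665 lbmol/h; O₂ fed = 665 × 1.810 = 1204 lbmol/h.
N₂ fed = 1204 × 79/21 = 4528 lbmol/h.
Fuel reacted = 0.909 × 133 → ξ = 120.9 lbmol/h.
Outlet (n = n₀ + ν ξ):
  C₃H₈: 133 − 1(120.9) = 12.1
  O₂: 1204 − 5(120.9) = 599.2
  N₂: 4528 (inert)
  CO₂: 0 + 3(120.9) = 362.7
  H₂O: 0 + 4(120.9) = 483.6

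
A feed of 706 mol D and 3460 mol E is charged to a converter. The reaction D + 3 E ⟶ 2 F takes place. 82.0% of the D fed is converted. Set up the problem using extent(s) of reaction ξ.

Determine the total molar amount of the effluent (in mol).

3010 mol

D reacted = 0.82 × 706 = 578.9 mol; ν_D = −1, so ξ = 578.9/1 = 578.9 mol.
Outlet amounts (n = n₀ + ν ξ):
  D: 706 − 1(578.9) = 127.1
  E: 3460 − 3(578.9) = 1723
  F: 0 + 2(578.9) = 1158
Total out = 127.1 + 1723 + 1158 = 3008 mol.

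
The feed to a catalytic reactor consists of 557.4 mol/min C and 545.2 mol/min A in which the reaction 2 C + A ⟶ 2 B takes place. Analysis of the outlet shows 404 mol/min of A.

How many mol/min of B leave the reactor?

For A: n = n₀ − 1ξ → 404 = 545.2 − 1ξ, giving ξ = 141.2 mol/min.
Outlet amounts (n = n₀ + ν ξ):
  C: 557.4 − 2(141.2) = 275
  A: 545.2 − 1(141.2) = 404
  B: 0 + 2(141.2) = 282.4

282 mol/min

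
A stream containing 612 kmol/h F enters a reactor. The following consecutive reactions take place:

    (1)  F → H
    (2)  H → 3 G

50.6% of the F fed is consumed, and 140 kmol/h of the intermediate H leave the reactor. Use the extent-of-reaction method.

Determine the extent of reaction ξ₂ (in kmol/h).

Conversion of F: F consumed = 1ξ₁ = 0.506 × 612 → ξ₁ = 309.7 kmol/h.
H balance: n_H = 0 + 1ξ₁ − 1ξ₂ = 140 → ξ₂ = (1·309.7 − 140)/1 = 169.7 kmol/h.
Outlet amounts (n = n₀ + Σ ν·ξ):
  F: 612 − 1(309.7) = 302.3
  H: 0 + 1(309.7) − 1(169.7) = 140
  G: 0 + 3(169.7) = 509

ξ₂ = 170 kmol/h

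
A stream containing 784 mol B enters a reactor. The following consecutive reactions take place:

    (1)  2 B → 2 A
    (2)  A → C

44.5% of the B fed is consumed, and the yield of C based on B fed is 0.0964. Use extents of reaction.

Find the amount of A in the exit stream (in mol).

Conversion of B: B consumed = 2ξ₁ = 0.445 × 784 → ξ₁ = 174.4 mol.
Yield of C: 1ξ₂ / 784 = 0.0964 → ξ₂ = 75.58 mol.
Outlet amounts (n = n₀ + Σ ν·ξ):
  B: 784 − 2(174.4) = 435.1
  A: 0 + 2(174.4) − 1(75.58) = 273.3
  C: 0 + 1(75.58) = 75.58

273 mol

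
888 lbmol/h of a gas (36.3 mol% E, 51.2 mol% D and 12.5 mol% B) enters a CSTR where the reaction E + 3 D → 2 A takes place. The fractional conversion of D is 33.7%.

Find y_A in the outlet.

0.13

D reacted = 0.337 × 454.7 = 153.2 lbmol/h; ν_D = −3, so ξ = 153.2/3 = 51.07 lbmol/h.
Outlet amounts (n = n₀ + ν ξ):
  E: 322.3 − 1(51.07) = 271.3
  D: 454.7 − 3(51.07) = 301.4
  A: 0 + 2(51.07) = 102.1
  B: 111 (inert)
Total out = 785.9 lbmol/h; y_A = 102.1 / 785.9 = 0.13.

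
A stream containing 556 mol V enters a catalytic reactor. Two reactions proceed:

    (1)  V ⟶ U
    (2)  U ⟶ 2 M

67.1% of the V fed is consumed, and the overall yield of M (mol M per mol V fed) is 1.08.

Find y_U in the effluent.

0.0851

Conversion of V: V consumed = 1ξ₁ = 0.671 × 556 → ξ₁ = 373.1 mol.
Yield of M: 2ξ₂ / 556 = 1.08 → ξ₂ = 300.2 mol.
Outlet amounts (n = n₀ + Σ ν·ξ):
  V: 556 − 1(373.1) = 182.9
  U: 0 + 1(373.1) − 1(300.2) = 72.84
  M: 0 + 2(300.2) = 600.5
Total out = 856.2 mol; y_U = 72.84 / 856.2 = 0.08506.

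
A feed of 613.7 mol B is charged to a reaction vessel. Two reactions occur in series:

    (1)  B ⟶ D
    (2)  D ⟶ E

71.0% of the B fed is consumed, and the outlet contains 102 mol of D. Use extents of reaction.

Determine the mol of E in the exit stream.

Conversion of B: B consumed = 1ξ₁ = 0.71 × 613.7 → ξ₁ = 435.7 mol.
D balance: n_D = 0 + 1ξ₁ − 1ξ₂ = 102 → ξ₂ = (1·435.7 − 102)/1 = 333.7 mol.
Outlet amounts (n = n₀ + Σ ν·ξ):
  B: 613.7 − 1(435.7) = 178
  D: 0 + 1(435.7) − 1(333.7) = 102
  E: 0 + 1(333.7) = 333.7

334 mol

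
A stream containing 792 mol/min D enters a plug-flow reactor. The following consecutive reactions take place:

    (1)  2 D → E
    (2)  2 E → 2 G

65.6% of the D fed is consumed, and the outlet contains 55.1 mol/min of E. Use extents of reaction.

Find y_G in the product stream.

0.385

Conversion of D: D consumed = 2ξ₁ = 0.656 × 792 → ξ₁ = 259.8 mol/min.
E balance: n_E = 0 + 1ξ₁ − 2ξ₂ = 55.1 → ξ₂ = (1·259.8 − 55.1)/2 = 102.3 mol/min.
Outlet amounts (n = n₀ + Σ ν·ξ):
  D: 792 − 2(259.8) = 272.4
  E: 0 + 1(259.8) − 2(102.3) = 55.1
  G: 0 + 2(102.3) = 204.7
Total out = 532.2 mol/min; y_G = 204.7 / 532.2 = 0.3846.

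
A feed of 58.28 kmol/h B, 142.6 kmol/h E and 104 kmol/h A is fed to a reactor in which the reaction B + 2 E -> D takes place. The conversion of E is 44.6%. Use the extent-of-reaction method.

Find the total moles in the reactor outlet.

E reacted = 0.446 × 142.6 = 63.6 kmol/h; ν_E = −2, so ξ = 63.6/2 = 31.8 kmol/h.
Outlet amounts (n = n₀ + ν ξ):
  B: 58.28 − 1(31.8) = 26.48
  E: 142.6 − 2(31.8) = 79
  D: 0 + 1(31.8) = 31.8
  A: 104 (inert)
Total out = 26.48 + 79 + 31.8 + 104 = 241.3 kmol/h.

241 kmol/h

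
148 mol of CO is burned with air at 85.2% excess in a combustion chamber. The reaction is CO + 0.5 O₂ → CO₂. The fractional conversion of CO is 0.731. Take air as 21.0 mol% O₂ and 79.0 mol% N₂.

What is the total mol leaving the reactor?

747 mol

Stoichiometric O₂ = 0.5 × 148 = 74 mol; O₂ fed = 74 × 1.852 = 137 mol.
N₂ fed = 137 × 79/21 = 515.6 mol.
Fuel reacted = 0.731 × 148 → ξ = 108.2 mol.
Outlet (n = n₀ + ν ξ):
  CO: 148 − 1(108.2) = 39.81
  O₂: 137 − 0.5(108.2) = 82.95
  N₂: 515.6 (inert)
  CO₂: 0 + 1(108.2) = 108.2
Total out = 39.81 + 82.95 + 515.6 + 108.2 = 746.5 mol.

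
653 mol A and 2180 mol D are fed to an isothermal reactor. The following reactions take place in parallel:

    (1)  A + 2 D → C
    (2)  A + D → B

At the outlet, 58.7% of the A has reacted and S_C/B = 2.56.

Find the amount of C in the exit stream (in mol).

Conversion of A: A consumed = 0.587 × 653 = 383.3 mol = 1ξ₁ + 1ξ₂.
Selectivity: 1ξ₁ / (1ξ₂) = 2.56 → ξ₁ = 2.56 ξ₂.
Substitute: (1·2.56 + 1) ξ₂ = 383.3 → ξ₂ = 107.7 mol, ξ₁ = 275.6 mol.
Outlet amounts (n = n₀ + Σ ν·ξ):
  A: 653 − 1(275.6) − 1(107.7) = 269.7
  D: 2180 − 2(275.6) − 1(107.7) = 1521
  C: 0 + 1(275.6) = 275.6
  B: 0 + 1(107.7) = 107.7

276 mol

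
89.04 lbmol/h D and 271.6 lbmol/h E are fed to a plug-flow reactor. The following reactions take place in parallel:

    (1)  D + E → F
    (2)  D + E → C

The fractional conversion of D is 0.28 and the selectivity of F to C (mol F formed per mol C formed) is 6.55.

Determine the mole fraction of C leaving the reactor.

0.00984

Conversion of D: D consumed = 0.28 × 89.04 = 24.93 lbmol/h = 1ξ₁ + 1ξ₂.
Selectivity: 1ξ₁ / (1ξ₂) = 6.55 → ξ₁ = 6.55 ξ₂.
Substitute: (1·6.55 + 1) ξ₂ = 24.93 → ξ₂ = 3.302 lbmol/h, ξ₁ = 21.63 lbmol/h.
Outlet amounts (n = n₀ + Σ ν·ξ):
  D: 89.04 − 1(21.63) − 1(3.302) = 64.11
  E: 271.6 − 1(21.63) − 1(3.302) = 246.7
  F: 0 + 1(21.63) = 21.63
  C: 0 + 1(3.302) = 3.302
Total out = 335.7 lbmol/h; y_C = 3.302 / 335.7 = 0.009836.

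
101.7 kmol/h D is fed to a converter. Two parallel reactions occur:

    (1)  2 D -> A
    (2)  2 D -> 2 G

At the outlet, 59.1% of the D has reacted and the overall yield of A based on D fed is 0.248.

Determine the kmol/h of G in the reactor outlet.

9.66 kmol/h

Yield of A: 1ξ₁ / 101.7 = 0.248 → ξ₁ = 25.22 kmol/h.
Conversion of D: 2ξ₁ + 2ξ₂ = 0.591 × 101.7 = 60.1 → ξ₂ = 4.831 kmol/h.
Outlet amounts (n = n₀ + Σ ν·ξ):
  D: 101.7 − 2(25.22) − 2(4.831) = 41.6
  A: 0 + 1(25.22) = 25.22
  G: 0 + 2(4.831) = 9.661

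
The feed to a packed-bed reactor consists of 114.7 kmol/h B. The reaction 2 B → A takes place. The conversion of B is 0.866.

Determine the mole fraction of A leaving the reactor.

0.764

B reacted = 0.866 × 114.7 = 99.33 kmol/h; ν_B = −2, so ξ = 99.33/2 = 49.67 kmol/h.
Outlet amounts (n = n₀ + ν ξ):
  B: 114.7 − 2(49.67) = 15.37
  A: 0 + 1(49.67) = 49.67
Total out = 65.03 kmol/h; y_A = 49.67 / 65.03 = 0.7637.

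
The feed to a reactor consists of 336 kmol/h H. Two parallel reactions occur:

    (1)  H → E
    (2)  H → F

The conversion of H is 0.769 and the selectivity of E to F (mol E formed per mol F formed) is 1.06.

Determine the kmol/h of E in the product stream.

Conversion of H: H consumed = 0.769 × 336 = 258.4 kmol/h = 1ξ₁ + 1ξ₂.
Selectivity: 1ξ₁ / (1ξ₂) = 1.06 → ξ₁ = 1.06 ξ₂.
Substitute: (1·1.06 + 1) ξ₂ = 258.4 → ξ₂ = 125.4 kmol/h, ξ₁ = 133 kmol/h.
Outlet amounts (n = n₀ + Σ ν·ξ):
  H: 336 − 1(133) − 1(125.4) = 77.62
  E: 0 + 1(133) = 133
  F: 0 + 1(125.4) = 125.4

133 kmol/h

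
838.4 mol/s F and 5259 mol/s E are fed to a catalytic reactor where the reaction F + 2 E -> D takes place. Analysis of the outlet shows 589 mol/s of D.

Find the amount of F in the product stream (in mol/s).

249 mol/s

For D: n = n₀ + 1ξ → 589 = 0 + 1ξ, giving ξ = 589 mol/s.
Outlet amounts (n = n₀ + ν ξ):
  F: 838.4 − 1(589) = 249.4
  E: 5259 − 2(589) = 4081
  D: 0 + 1(589) = 589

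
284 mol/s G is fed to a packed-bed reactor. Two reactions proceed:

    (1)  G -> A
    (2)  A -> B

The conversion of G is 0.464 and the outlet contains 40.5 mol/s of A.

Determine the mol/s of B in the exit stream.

Conversion of G: G consumed = 1ξ₁ = 0.464 × 284 → ξ₁ = 131.8 mol/s.
A balance: n_A = 0 + 1ξ₁ − 1ξ₂ = 40.5 → ξ₂ = (1·131.8 − 40.5)/1 = 91.28 mol/s.
Outlet amounts (n = n₀ + Σ ν·ξ):
  G: 284 − 1(131.8) = 152.2
  A: 0 + 1(131.8) − 1(91.28) = 40.5
  B: 0 + 1(91.28) = 91.28

91.3 mol/s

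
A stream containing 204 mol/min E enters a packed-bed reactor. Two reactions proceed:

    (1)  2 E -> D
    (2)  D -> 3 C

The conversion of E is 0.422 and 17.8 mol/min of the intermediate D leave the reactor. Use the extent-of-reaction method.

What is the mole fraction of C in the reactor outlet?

Conversion of E: E consumed = 2ξ₁ = 0.422 × 204 → ξ₁ = 43.04 mol/min.
D balance: n_D = 0 + 1ξ₁ − 1ξ₂ = 17.8 → ξ₂ = (1·43.04 − 17.8)/1 = 25.24 mol/min.
Outlet amounts (n = n₀ + Σ ν·ξ):
  E: 204 − 2(43.04) = 117.9
  D: 0 + 1(43.04) − 1(25.24) = 17.8
  C: 0 + 3(25.24) = 75.73
Total out = 211.4 mol/min; y_C = 75.73 / 211.4 = 0.3582.

0.358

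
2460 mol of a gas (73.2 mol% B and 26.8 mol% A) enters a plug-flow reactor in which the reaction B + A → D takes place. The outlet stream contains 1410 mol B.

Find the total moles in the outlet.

2070 mol

For B: n = n₀ − 1ξ → 1410 = 1801 − 1ξ, giving ξ = 390.7 mol.
Outlet amounts (n = n₀ + ν ξ):
  B: 1801 − 1(390.7) = 1410
  A: 659.3 − 1(390.7) = 268.6
  D: 0 + 1(390.7) = 390.7
Total out = 1410 + 268.6 + 390.7 = 2069 mol.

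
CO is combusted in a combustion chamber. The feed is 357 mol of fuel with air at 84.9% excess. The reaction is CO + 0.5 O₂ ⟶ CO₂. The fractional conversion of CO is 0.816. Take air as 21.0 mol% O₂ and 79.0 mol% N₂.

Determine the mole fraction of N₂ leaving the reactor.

Stoichiometric O₂ = 0.5 × 357 = 178.5 mol; O₂ fed = 178.5 × 1.849 = 330 mol.
N₂ fed = 330 × 79/21 = 1242 mol.
Fuel reacted = 0.816 × 357 → ξ = 291.3 mol.
Outlet (n = n₀ + ν ξ):
  CO: 357 − 1(291.3) = 65.69
  O₂: 330 − 0.5(291.3) = 184.4
  N₂: 1242 (inert)
  CO₂: 0 + 1(291.3) = 291.3
Total out = 1783 mol; y_N₂ = 1242 / 1783 = 0.6964.

0.696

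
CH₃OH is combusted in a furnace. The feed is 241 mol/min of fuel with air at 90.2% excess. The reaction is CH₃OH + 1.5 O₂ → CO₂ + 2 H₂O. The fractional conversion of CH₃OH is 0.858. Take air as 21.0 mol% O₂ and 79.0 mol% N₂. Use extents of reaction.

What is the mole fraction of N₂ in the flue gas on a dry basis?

0.807

Stoichiometric O₂ = 1.5 × 241 = 361.5 mol/min; O₂ fed = 361.5 × 1.902 = 687.6 mol/min.
N₂ fed = 687.6 × 79/21 = 2587 mol/min.
Fuel reacted = 0.858 × 241 → ξ = 206.8 mol/min.
Outlet (n = n₀ + ν ξ):
  CH₃OH: 241 − 1(206.8) = 34.22
  O₂: 687.6 − 1.5(206.8) = 377.4
  N₂: 2587 (inert)
  CO₂: 0 + 1(206.8) = 206.8
  H₂O: 0 + 2(206.8) = 413.6
Dry total = 3205 mol/min; y_N₂ (dry) = 2587 / 3205 = 0.807.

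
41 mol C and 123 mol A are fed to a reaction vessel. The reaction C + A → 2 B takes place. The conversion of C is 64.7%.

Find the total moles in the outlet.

164 mol

C reacted = 0.647 × 41 = 26.53 mol; ν_C = −1, so ξ = 26.53/1 = 26.53 mol.
Outlet amounts (n = n₀ + ν ξ):
  C: 41 − 1(26.53) = 14.47
  A: 123 − 1(26.53) = 96.47
  B: 0 + 2(26.53) = 53.05
Total out = 14.47 + 96.47 + 53.05 = 164 mol.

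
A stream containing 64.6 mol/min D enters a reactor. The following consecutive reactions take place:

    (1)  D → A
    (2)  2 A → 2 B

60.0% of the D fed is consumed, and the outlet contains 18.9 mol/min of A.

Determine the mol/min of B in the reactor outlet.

Conversion of D: D consumed = 1ξ₁ = 0.6 × 64.6 → ξ₁ = 38.76 mol/min.
A balance: n_A = 0 + 1ξ₁ − 2ξ₂ = 18.9 → ξ₂ = (1·38.76 − 18.9)/2 = 9.93 mol/min.
Outlet amounts (n = n₀ + Σ ν·ξ):
  D: 64.6 − 1(38.76) = 25.84
  A: 0 + 1(38.76) − 2(9.93) = 18.9
  B: 0 + 2(9.93) = 19.86

19.9 mol/min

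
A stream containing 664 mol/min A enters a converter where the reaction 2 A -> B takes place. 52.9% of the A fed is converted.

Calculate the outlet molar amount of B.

A reacted = 0.529 × 664 = 351.3 mol/min; ν_A = −2, so ξ = 351.3/2 = 175.6 mol/min.
Outlet amounts (n = n₀ + ν ξ):
  A: 664 − 2(175.6) = 312.7
  B: 0 + 1(175.6) = 175.6

176 mol/min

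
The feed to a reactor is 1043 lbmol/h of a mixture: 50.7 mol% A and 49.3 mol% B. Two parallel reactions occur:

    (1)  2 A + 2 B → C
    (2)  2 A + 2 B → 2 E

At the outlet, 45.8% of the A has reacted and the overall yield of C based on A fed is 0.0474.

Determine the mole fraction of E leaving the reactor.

Yield of C: 1ξ₁ / 528.8 = 0.0474 → ξ₁ = 25.07 lbmol/h.
Conversion of A: 2ξ₁ + 2ξ₂ = 0.458 × 528.8 = 242.2 → ξ₂ = 96.03 lbmol/h.
Outlet amounts (n = n₀ + Σ ν·ξ):
  A: 528.8 − 2(25.07) − 2(96.03) = 286.6
  B: 514.2 − 2(25.07) − 2(96.03) = 272
  C: 0 + 1(25.07) = 25.07
  E: 0 + 2(96.03) = 192.1
Total out = 775.7 lbmol/h; y_E = 192.1 / 775.7 = 0.2476.

0.248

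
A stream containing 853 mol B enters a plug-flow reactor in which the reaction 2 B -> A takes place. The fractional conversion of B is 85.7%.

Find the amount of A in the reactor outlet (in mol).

366 mol

B reacted = 0.857 × 853 = 731 mol; ν_B = −2, so ξ = 731/2 = 365.5 mol.
Outlet amounts (n = n₀ + ν ξ):
  B: 853 − 2(365.5) = 122
  A: 0 + 1(365.5) = 365.5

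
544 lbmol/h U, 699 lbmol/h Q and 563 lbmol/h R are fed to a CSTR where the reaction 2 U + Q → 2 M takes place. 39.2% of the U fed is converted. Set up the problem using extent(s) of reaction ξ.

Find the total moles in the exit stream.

U reacted = 0.392 × 544 = 213.2 lbmol/h; ν_U = −2, so ξ = 213.2/2 = 106.6 lbmol/h.
Outlet amounts (n = n₀ + ν ξ):
  U: 544 − 2(106.6) = 330.8
  Q: 699 − 1(106.6) = 592.4
  M: 0 + 2(106.6) = 213.2
  R: 563 (inert)
Total out = 330.8 + 592.4 + 213.2 + 563 = 1699 lbmol/h.

1700 lbmol/h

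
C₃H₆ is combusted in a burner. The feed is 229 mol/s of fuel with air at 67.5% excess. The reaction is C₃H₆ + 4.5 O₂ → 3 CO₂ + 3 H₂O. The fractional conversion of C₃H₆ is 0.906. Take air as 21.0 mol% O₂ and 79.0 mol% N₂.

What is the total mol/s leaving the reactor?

8550 mol/s

Stoichiometric O₂ = 4.5 × 229 = 1030 mol/s; O₂ fed = 1030 × 1.675 = 1726 mol/s.
N₂ fed = 1726 × 79/21 = 6493 mol/s.
Fuel reacted = 0.906 × 229 → ξ = 207.5 mol/s.
Outlet (n = n₀ + ν ξ):
  C₃H₆: 229 − 1(207.5) = 21.53
  O₂: 1726 − 4.5(207.5) = 792.5
  N₂: 6493 (inert)
  CO₂: 0 + 3(207.5) = 622.4
  H₂O: 0 + 3(207.5) = 622.4
Total out = 21.53 + 792.5 + 6493 + 622.4 + 622.4 = 8552 mol/s.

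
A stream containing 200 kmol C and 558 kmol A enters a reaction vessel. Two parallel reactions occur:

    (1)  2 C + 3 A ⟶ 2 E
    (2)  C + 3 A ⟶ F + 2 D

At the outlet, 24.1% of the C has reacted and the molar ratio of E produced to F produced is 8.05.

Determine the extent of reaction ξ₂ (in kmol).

Conversion of C: C consumed = 0.241 × 200 = 48.2 kmol = 2ξ₁ + 1ξ₂.
Selectivity: 2ξ₁ / (1ξ₂) = 8.05 → ξ₁ = 4.025 ξ₂.
Substitute: (2·4.025 + 1) ξ₂ = 48.2 → ξ₂ = 5.326 kmol, ξ₁ = 21.44 kmol.
Outlet amounts (n = n₀ + Σ ν·ξ):
  C: 200 − 2(21.44) − 1(5.326) = 151.8
  A: 558 − 3(21.44) − 3(5.326) = 477.7
  E: 0 + 2(21.44) = 42.87
  F: 0 + 1(5.326) = 5.326
  D: 0 + 2(5.326) = 10.65

ξ₂ = 5.33 kmol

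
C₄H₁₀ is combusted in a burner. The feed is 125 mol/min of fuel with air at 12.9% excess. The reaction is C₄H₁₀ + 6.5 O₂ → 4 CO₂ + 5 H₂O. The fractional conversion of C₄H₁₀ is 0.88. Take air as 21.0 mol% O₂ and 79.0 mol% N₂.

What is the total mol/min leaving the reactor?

4660 mol/min

Stoichiometric O₂ = 6.5 × 125 = 812.5 mol/min; O₂ fed = 812.5 × 1.129 = 917.3 mol/min.
N₂ fed = 917.3 × 79/21 = 3451 mol/min.
Fuel reacted = 0.88 × 125 → ξ = 110 mol/min.
Outlet (n = n₀ + ν ξ):
  C₄H₁₀: 125 − 1(110) = 15
  O₂: 917.3 − 6.5(110) = 202.3
  N₂: 3451 (inert)
  CO₂: 0 + 4(110) = 440
  H₂O: 0 + 5(110) = 550
Total out = 15 + 202.3 + 3451 + 440 + 550 = 4658 mol/min.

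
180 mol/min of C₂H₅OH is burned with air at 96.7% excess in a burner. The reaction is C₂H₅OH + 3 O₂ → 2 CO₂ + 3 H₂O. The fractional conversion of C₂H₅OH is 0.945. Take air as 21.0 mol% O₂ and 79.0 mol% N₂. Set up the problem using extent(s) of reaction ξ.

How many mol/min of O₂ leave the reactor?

Stoichiometric O₂ = 3 × 180 = 540 mol/min; O₂ fed = 540 × 1.967 = 1062 mol/min.
N₂ fed = 1062 × 79/21 = 3996 mol/min.
Fuel reacted = 0.945 × 180 → ξ = 170.1 mol/min.
Outlet (n = n₀ + ν ξ):
  C₂H₅OH: 180 − 1(170.1) = 9.9
  O₂: 1062 − 3(170.1) = 551.9
  N₂: 3996 (inert)
  CO₂: 0 + 2(170.1) = 340.2
  H₂O: 0 + 3(170.1) = 510.3

552 mol/min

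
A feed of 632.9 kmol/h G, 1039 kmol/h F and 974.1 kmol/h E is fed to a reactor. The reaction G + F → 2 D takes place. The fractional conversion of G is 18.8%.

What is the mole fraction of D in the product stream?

0.0899

G reacted = 0.188 × 632.9 = 119 kmol/h; ν_G = −1, so ξ = 119/1 = 119 kmol/h.
Outlet amounts (n = n₀ + ν ξ):
  G: 632.9 − 1(119) = 513.9
  F: 1039 − 1(119) = 920
  D: 0 + 2(119) = 238
  E: 974.1 (inert)
Total out = 2646 kmol/h; y_D = 238 / 2646 = 0.08994.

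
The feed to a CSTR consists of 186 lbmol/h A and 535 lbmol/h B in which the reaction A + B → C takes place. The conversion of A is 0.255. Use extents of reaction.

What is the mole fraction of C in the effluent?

0.0704

A reacted = 0.255 × 186 = 47.43 lbmol/h; ν_A = −1, so ξ = 47.43/1 = 47.43 lbmol/h.
Outlet amounts (n = n₀ + ν ξ):
  A: 186 − 1(47.43) = 138.6
  B: 535 − 1(47.43) = 487.6
  C: 0 + 1(47.43) = 47.43
Total out = 673.6 lbmol/h; y_C = 47.43 / 673.6 = 0.07042.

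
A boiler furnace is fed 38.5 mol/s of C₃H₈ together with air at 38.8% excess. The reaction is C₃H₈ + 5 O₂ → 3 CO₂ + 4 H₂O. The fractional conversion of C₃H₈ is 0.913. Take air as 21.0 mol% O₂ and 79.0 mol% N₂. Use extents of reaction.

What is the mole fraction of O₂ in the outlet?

Stoichiometric O₂ = 5 × 38.5 = 192.5 mol/s; O₂ fed = 192.5 × 1.388 = 267.2 mol/s.
N₂ fed = 267.2 × 79/21 = 1005 mol/s.
Fuel reacted = 0.913 × 38.5 → ξ = 35.15 mol/s.
Outlet (n = n₀ + ν ξ):
  C₃H₈: 38.5 − 1(35.15) = 3.349
  O₂: 267.2 − 5(35.15) = 91.44
  N₂: 1005 (inert)
  CO₂: 0 + 3(35.15) = 105.5
  H₂O: 0 + 4(35.15) = 140.6
Total out = 1346 mol/s; y_O₂ = 91.44 / 1346 = 0.06793.

0.0679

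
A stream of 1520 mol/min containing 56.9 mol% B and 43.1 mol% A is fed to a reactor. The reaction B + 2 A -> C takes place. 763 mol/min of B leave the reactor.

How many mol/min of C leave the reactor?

For B: n = n₀ − 1ξ → 763 = 864.9 − 1ξ, giving ξ = 101.9 mol/min.
Outlet amounts (n = n₀ + ν ξ):
  B: 864.9 − 1(101.9) = 763
  A: 655.1 − 2(101.9) = 451.4
  C: 0 + 1(101.9) = 101.9

102 mol/min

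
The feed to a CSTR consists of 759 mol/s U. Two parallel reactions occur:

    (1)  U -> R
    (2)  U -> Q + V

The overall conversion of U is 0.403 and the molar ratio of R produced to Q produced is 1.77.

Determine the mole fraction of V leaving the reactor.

0.127

Conversion of U: U consumed = 0.403 × 759 = 305.9 mol/s = 1ξ₁ + 1ξ₂.
Selectivity: 1ξ₁ / (1ξ₂) = 1.77 → ξ₁ = 1.77 ξ₂.
Substitute: (1·1.77 + 1) ξ₂ = 305.9 → ξ₂ = 110.4 mol/s, ξ₁ = 195.5 mol/s.
Outlet amounts (n = n₀ + Σ ν·ξ):
  U: 759 − 1(195.5) − 1(110.4) = 453.1
  R: 0 + 1(195.5) = 195.5
  Q: 0 + 1(110.4) = 110.4
  V: 0 + 1(110.4) = 110.4
Total out = 869.4 mol/s; y_V = 110.4 / 869.4 = 0.127.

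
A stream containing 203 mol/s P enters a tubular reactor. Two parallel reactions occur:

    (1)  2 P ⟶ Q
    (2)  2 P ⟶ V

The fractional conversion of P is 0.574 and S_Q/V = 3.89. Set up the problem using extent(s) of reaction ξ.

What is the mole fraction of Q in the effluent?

0.32

Conversion of P: P consumed = 0.574 × 203 = 116.5 mol/s = 2ξ₁ + 2ξ₂.
Selectivity: 1ξ₁ / (1ξ₂) = 3.89 → ξ₁ = 3.89 ξ₂.
Substitute: (2·3.89 + 2) ξ₂ = 116.5 → ξ₂ = 11.91 mol/s, ξ₁ = 46.35 mol/s.
Outlet amounts (n = n₀ + Σ ν·ξ):
  P: 203 − 2(46.35) − 2(11.91) = 86.48
  Q: 0 + 1(46.35) = 46.35
  V: 0 + 1(11.91) = 11.91
Total out = 144.7 mol/s; y_Q = 46.35 / 144.7 = 0.3202.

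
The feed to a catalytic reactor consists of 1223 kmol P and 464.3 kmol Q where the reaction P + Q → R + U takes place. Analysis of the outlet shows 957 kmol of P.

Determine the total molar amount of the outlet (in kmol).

For P: n = n₀ − 1ξ → 957 = 1223 − 1ξ, giving ξ = 266 kmol.
Outlet amounts (n = n₀ + ν ξ):
  P: 1223 − 1(266) = 957
  Q: 464.3 − 1(266) = 198.3
  R: 0 + 1(266) = 266
  U: 0 + 1(266) = 266
Total out = 957 + 198.3 + 266 + 266 = 1687 kmol.

1690 kmol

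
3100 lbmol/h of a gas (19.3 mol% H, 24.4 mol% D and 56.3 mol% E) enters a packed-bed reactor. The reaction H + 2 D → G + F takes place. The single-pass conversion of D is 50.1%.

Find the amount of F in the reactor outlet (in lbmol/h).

189 lbmol/h

D reacted = 0.501 × 756.4 = 379 lbmol/h; ν_D = −2, so ξ = 379/2 = 189.5 lbmol/h.
Outlet amounts (n = n₀ + ν ξ):
  H: 598.3 − 1(189.5) = 408.8
  D: 756.4 − 2(189.5) = 377.4
  G: 0 + 1(189.5) = 189.5
  F: 0 + 1(189.5) = 189.5
  E: 1745 (inert)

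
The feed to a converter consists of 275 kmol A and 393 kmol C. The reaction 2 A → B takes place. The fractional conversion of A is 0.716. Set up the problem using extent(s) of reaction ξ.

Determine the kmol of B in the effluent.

98.5 kmol

A reacted = 0.716 × 275 = 196.9 kmol; ν_A = −2, so ξ = 196.9/2 = 98.45 kmol.
Outlet amounts (n = n₀ + ν ξ):
  A: 275 − 2(98.45) = 78.1
  B: 0 + 1(98.45) = 98.45
  C: 393 (inert)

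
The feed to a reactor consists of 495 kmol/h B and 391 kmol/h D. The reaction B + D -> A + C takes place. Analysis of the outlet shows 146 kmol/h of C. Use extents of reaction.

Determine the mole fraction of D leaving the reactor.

For C: n = n₀ + 1ξ → 146 = 0 + 1ξ, giving ξ = 146 kmol/h.
Outlet amounts (n = n₀ + ν ξ):
  B: 495 − 1(146) = 349
  D: 391 − 1(146) = 245
  A: 0 + 1(146) = 146
  C: 0 + 1(146) = 146
Total out = 886 kmol/h; y_D = 245 / 886 = 0.2765.

0.277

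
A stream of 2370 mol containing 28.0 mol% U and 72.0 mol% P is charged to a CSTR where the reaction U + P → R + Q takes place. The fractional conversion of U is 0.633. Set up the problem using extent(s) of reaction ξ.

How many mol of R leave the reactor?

420 mol

U reacted = 0.633 × 663.6 = 420.1 mol; ν_U = −1, so ξ = 420.1/1 = 420.1 mol.
Outlet amounts (n = n₀ + ν ξ):
  U: 663.6 − 1(420.1) = 243.5
  P: 1706 − 1(420.1) = 1286
  R: 0 + 1(420.1) = 420.1
  Q: 0 + 1(420.1) = 420.1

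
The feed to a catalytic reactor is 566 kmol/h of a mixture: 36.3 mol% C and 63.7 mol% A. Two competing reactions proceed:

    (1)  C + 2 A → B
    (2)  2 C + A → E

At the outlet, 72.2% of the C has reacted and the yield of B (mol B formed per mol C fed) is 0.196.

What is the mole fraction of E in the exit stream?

Yield of B: 1ξ₁ / 205.5 = 0.196 → ξ₁ = 40.27 kmol/h.
Conversion of C: 1ξ₁ + 2ξ₂ = 0.722 × 205.5 = 148.3 → ξ₂ = 54.04 kmol/h.
Outlet amounts (n = n₀ + Σ ν·ξ):
  C: 205.5 − 1(40.27) − 2(54.04) = 57.12
  A: 360.5 − 2(40.27) − 1(54.04) = 226
  B: 0 + 1(40.27) = 40.27
  E: 0 + 1(54.04) = 54.04
Total out = 377.4 kmol/h; y_E = 54.04 / 377.4 = 0.1432.

0.143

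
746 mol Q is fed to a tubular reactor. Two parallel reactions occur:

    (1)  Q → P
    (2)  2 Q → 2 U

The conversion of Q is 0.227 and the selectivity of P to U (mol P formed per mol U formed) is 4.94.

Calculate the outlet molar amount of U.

Conversion of Q: Q consumed = 0.227 × 746 = 169.3 mol = 1ξ₁ + 2ξ₂.
Selectivity: 1ξ₁ / (2ξ₂) = 4.94 → ξ₁ = 9.88 ξ₂.
Substitute: (1·9.88 + 2) ξ₂ = 169.3 → ξ₂ = 14.25 mol, ξ₁ = 140.8 mol.
Outlet amounts (n = n₀ + Σ ν·ξ):
  Q: 746 − 1(140.8) − 2(14.25) = 576.7
  P: 0 + 1(140.8) = 140.8
  U: 0 + 2(14.25) = 28.51

28.5 mol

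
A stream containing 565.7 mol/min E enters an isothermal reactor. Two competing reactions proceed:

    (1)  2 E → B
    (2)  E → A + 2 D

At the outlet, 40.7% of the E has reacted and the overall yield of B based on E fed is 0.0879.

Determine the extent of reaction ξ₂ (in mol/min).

ξ₂ = 131 mol/min

Yield of B: 1ξ₁ / 565.7 = 0.0879 → ξ₁ = 49.73 mol/min.
Conversion of E: 2ξ₁ + 1ξ₂ = 0.407 × 565.7 = 230.2 → ξ₂ = 130.8 mol/min.
Outlet amounts (n = n₀ + Σ ν·ξ):
  E: 565.7 − 2(49.73) − 1(130.8) = 335.5
  B: 0 + 1(49.73) = 49.73
  A: 0 + 1(130.8) = 130.8
  D: 0 + 2(130.8) = 261.6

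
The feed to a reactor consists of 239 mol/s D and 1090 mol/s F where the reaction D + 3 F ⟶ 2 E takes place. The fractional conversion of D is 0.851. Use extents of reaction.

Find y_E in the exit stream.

D reacted = 0.851 × 239 = 203.4 mol/s; ν_D = −1, so ξ = 203.4/1 = 203.4 mol/s.
Outlet amounts (n = n₀ + ν ξ):
  D: 239 − 1(203.4) = 35.61
  F: 1090 − 3(203.4) = 479.8
  E: 0 + 2(203.4) = 406.8
Total out = 922.2 mol/s; y_E = 406.8 / 922.2 = 0.4411.

0.441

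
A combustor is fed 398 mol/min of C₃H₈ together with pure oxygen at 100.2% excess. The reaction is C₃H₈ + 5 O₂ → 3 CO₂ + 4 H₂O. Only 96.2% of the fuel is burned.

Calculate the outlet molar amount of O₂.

2070 mol/min

Stoichiometric O₂ = 5 × 398 = 1990 mol/min; O₂ fed = 1990 × 2.002 = 3984 mol/min.
Fuel reacted = 0.962 × 398 → ξ = 382.9 mol/min.
Outlet (n = n₀ + ν ξ):
  C₃H₈: 398 − 1(382.9) = 15.12
  O₂: 3984 − 5(382.9) = 2070
  CO₂: 0 + 3(382.9) = 1149
  H₂O: 0 + 4(382.9) = 1532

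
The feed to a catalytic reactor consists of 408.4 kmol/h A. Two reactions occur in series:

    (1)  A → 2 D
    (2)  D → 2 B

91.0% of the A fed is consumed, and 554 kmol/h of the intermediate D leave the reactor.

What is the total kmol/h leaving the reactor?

Conversion of A: A consumed = 1ξ₁ = 0.91 × 408.4 → ξ₁ = 371.6 kmol/h.
D balance: n_D = 0 + 2ξ₁ − 1ξ₂ = 554 → ξ₂ = (2·371.6 − 554)/1 = 189.3 kmol/h.
Outlet amounts (n = n₀ + Σ ν·ξ):
  A: 408.4 − 1(371.6) = 36.76
  D: 0 + 2(371.6) − 1(189.3) = 554
  B: 0 + 2(189.3) = 378.6
Total out = 36.76 + 554 + 378.6 = 969.3 kmol/h.

969 kmol/h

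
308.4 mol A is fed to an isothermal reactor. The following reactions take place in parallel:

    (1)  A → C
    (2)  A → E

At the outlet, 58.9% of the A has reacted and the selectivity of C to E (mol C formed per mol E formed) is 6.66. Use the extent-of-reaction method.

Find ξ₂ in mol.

ξ₂ = 23.7 mol

Conversion of A: A consumed = 0.589 × 308.4 = 181.6 mol = 1ξ₁ + 1ξ₂.
Selectivity: 1ξ₁ / (1ξ₂) = 6.66 → ξ₁ = 6.66 ξ₂.
Substitute: (1·6.66 + 1) ξ₂ = 181.6 → ξ₂ = 23.71 mol, ξ₁ = 157.9 mol.
Outlet amounts (n = n₀ + Σ ν·ξ):
  A: 308.4 − 1(157.9) − 1(23.71) = 126.8
  C: 0 + 1(157.9) = 157.9
  E: 0 + 1(23.71) = 23.71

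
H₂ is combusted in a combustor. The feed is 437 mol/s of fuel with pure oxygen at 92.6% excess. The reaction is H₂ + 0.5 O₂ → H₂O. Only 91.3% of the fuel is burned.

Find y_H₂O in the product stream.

0.606

Stoichiometric O₂ = 0.5 × 437 = 218.5 mol/s; O₂ fed = 218.5 × 1.926 = 420.8 mol/s.
Fuel reacted = 0.913 × 437 → ξ = 399 mol/s.
Outlet (n = n₀ + ν ξ):
  H₂: 437 − 1(399) = 38.02
  O₂: 420.8 − 0.5(399) = 221.3
  H₂O: 0 + 1(399) = 399
Total out = 658.3 mol/s; y_H₂O = 399 / 658.3 = 0.606.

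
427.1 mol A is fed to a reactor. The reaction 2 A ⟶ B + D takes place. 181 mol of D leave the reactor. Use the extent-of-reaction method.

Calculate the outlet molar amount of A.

For D: n = n₀ + 1ξ → 181 = 0 + 1ξ, giving ξ = 181 mol.
Outlet amounts (n = n₀ + ν ξ):
  A: 427.1 − 2(181) = 65.1
  B: 0 + 1(181) = 181
  D: 0 + 1(181) = 181

65.1 mol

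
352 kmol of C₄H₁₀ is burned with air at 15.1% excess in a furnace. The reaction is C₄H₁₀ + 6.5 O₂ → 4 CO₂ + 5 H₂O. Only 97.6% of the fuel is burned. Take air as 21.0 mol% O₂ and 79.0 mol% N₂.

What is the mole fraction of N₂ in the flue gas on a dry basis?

0.847

Stoichiometric O₂ = 6.5 × 352 = 2288 kmol; O₂ fed = 2288 × 1.151 = 2633 kmol.
N₂ fed = 2633 × 79/21 = 9907 kmol.
Fuel reacted = 0.976 × 352 → ξ = 343.6 kmol.
Outlet (n = n₀ + ν ξ):
  C₄H₁₀: 352 − 1(343.6) = 8.448
  O₂: 2633 − 6.5(343.6) = 400.4
  N₂: 9907 (inert)
  CO₂: 0 + 4(343.6) = 1374
  H₂O: 0 + 5(343.6) = 1718
Dry total = 11690 kmol; y_N₂ (dry) = 9907 / 11690 = 0.8475.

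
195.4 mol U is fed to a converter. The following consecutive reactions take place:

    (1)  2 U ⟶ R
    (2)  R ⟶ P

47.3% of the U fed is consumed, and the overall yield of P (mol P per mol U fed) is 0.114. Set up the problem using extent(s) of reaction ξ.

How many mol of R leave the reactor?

23.9 mol

Conversion of U: U consumed = 2ξ₁ = 0.473 × 195.4 → ξ₁ = 46.21 mol.
Yield of P: 1ξ₂ / 195.4 = 0.114 → ξ₂ = 22.28 mol.
Outlet amounts (n = n₀ + Σ ν·ξ):
  U: 195.4 − 2(46.21) = 103
  R: 0 + 1(46.21) − 1(22.28) = 23.94
  P: 0 + 1(22.28) = 22.28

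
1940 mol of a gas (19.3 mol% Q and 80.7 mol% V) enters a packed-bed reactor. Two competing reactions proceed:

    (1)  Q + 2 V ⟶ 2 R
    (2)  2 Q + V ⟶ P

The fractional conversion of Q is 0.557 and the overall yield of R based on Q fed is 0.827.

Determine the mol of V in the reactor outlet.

1230 mol

Yield of R: 2ξ₁ / 374.4 = 0.827 → ξ₁ = 154.8 mol.
Conversion of Q: 1ξ₁ + 2ξ₂ = 0.557 × 374.4 = 208.6 → ξ₂ = 26.86 mol.
Outlet amounts (n = n₀ + Σ ν·ξ):
  Q: 374.4 − 1(154.8) − 2(26.86) = 165.9
  V: 1566 − 2(154.8) − 1(26.86) = 1229
  R: 0 + 2(154.8) = 309.6
  P: 0 + 1(26.86) = 26.86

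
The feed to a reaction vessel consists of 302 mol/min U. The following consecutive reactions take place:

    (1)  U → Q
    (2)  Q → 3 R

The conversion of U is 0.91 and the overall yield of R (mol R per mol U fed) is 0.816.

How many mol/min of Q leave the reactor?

Conversion of U: U consumed = 1ξ₁ = 0.91 × 302 → ξ₁ = 274.8 mol/min.
Yield of R: 3ξ₂ / 302 = 0.816 → ξ₂ = 82.14 mol/min.
Outlet amounts (n = n₀ + Σ ν·ξ):
  U: 302 − 1(274.8) = 27.18
  Q: 0 + 1(274.8) − 1(82.14) = 192.7
  R: 0 + 3(82.14) = 246.4

193 mol/min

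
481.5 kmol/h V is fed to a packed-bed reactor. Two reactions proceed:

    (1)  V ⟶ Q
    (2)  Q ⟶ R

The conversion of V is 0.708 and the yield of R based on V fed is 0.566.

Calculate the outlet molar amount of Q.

68.4 kmol/h

Conversion of V: V consumed = 1ξ₁ = 0.708 × 481.5 → ξ₁ = 340.9 kmol/h.
Yield of R: 1ξ₂ / 481.5 = 0.566 → ξ₂ = 272.5 kmol/h.
Outlet amounts (n = n₀ + Σ ν·ξ):
  V: 481.5 − 1(340.9) = 140.6
  Q: 0 + 1(340.9) − 1(272.5) = 68.37
  R: 0 + 1(272.5) = 272.5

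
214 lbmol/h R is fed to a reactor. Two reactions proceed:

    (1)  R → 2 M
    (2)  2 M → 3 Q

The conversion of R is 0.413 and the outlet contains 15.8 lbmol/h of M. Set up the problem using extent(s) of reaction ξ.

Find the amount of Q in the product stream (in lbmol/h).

Conversion of R: R consumed = 1ξ₁ = 0.413 × 214 → ξ₁ = 88.38 lbmol/h.
M balance: n_M = 0 + 2ξ₁ − 2ξ₂ = 15.8 → ξ₂ = (2·88.38 − 15.8)/2 = 80.48 lbmol/h.
Outlet amounts (n = n₀ + Σ ν·ξ):
  R: 214 − 1(88.38) = 125.6
  M: 0 + 2(88.38) − 2(80.48) = 15.8
  Q: 0 + 3(80.48) = 241.4

241 lbmol/h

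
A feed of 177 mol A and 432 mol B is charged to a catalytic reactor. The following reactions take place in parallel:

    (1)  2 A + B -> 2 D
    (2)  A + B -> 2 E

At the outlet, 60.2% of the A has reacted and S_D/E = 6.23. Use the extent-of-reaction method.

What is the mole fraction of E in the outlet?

Conversion of A: A consumed = 0.602 × 177 = 106.6 mol = 2ξ₁ + 1ξ₂.
Selectivity: 2ξ₁ / (2ξ₂) = 6.23 → ξ₁ = 6.23 ξ₂.
Substitute: (2·6.23 + 1) ξ₂ = 106.6 → ξ₂ = 7.916 mol, ξ₁ = 49.32 mol.
Outlet amounts (n = n₀ + Σ ν·ξ):
  A: 177 − 2(49.32) − 1(7.916) = 70.45
  B: 432 − 1(49.32) − 1(7.916) = 374.8
  D: 0 + 2(49.32) = 98.64
  E: 0 + 2(7.916) = 15.83
Total out = 559.7 mol; y_E = 15.83 / 559.7 = 0.02829.

0.0283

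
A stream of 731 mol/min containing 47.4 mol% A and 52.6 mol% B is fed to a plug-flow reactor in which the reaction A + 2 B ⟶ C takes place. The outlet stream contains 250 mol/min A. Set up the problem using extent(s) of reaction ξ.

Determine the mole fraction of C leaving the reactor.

For A: n = n₀ − 1ξ → 250 = 346.5 − 1ξ, giving ξ = 96.49 mol/min.
Outlet amounts (n = n₀ + ν ξ):
  A: 346.5 − 1(96.49) = 250
  B: 384.5 − 2(96.49) = 191.5
  C: 0 + 1(96.49) = 96.49
Total out = 538 mol/min; y_C = 96.49 / 538 = 0.1794.

0.179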